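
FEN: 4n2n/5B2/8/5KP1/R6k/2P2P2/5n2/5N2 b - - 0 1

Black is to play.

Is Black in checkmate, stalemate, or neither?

Black to move; black king on h4.
In check: yes, from the white rook on a4.
Legal moves for Black: Kh3, Ng4, Ne4.
Black is in check but has 3 legal moves → neither.

neither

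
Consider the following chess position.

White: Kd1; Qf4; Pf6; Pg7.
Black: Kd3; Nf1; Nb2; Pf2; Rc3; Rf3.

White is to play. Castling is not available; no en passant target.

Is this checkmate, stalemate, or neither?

checkmate

White to move; white king on d1.
In check: yes, from the black knight on b2.
King squares — c1: attacked by Rc3; e1: attacked by Pf2; c2: attacked by Rc3; d2: attacked by Nf1; e2: attacked by Kd3.
Legal moves for White: none.
In check with no legal moves → checkmate.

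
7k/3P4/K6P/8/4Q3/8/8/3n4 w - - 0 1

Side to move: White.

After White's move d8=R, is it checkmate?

yes

After d8=R: black king on h8; in check: yes, from the white rook on d8.
King squares — g7: attacked by Ph6; h7: attacked by Qe4; g8: attacked by Rd8.
Black has no legal moves → checkmate.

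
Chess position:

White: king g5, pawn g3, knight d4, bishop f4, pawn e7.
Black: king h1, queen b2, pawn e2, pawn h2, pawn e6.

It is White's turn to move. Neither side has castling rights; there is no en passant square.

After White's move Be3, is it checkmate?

no

After Be3: black king on h1; in check: no.
Black is not in check, so this cannot be checkmate.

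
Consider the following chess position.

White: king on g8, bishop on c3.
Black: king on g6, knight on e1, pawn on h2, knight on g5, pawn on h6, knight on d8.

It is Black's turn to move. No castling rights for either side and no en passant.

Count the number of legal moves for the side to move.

21

Black to move; king on g6.
In check: no.
Legal moves: Ndf7, Nb7, Nde6, Nc6, Kh5, Kf5, Nh7, Ngf7, Nge6, Ne4, Nh3, Ngf3, Nef3, Nd3, Ng2, Nc2, h5, h1=Q, h1=R, h1=B, h1=N.
Count: 21.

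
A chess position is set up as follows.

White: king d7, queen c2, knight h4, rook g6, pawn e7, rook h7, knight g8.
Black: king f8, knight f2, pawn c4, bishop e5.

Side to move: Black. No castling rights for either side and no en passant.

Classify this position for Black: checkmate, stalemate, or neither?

checkmate

Black to move; black king on f8.
In check: yes, from the white pawn on e7.
King squares — e7: attacked by Kd7; f7: attacked by Rh7; g7: attacked by Rg6; e8: attacked by Kd7; g8: attacked by Rg6.
Legal moves for Black: none.
In check with no legal moves → checkmate.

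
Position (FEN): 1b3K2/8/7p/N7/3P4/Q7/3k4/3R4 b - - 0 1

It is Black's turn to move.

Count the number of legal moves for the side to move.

Black to move; king on d2.
In check: yes, from the white rook on d1.
Legal moves: Ke2, Kc2, Kxd1.
Count: 3.

3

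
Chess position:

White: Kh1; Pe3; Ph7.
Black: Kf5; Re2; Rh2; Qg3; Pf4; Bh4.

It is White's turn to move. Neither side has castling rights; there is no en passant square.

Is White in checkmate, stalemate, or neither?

checkmate

White to move; white king on h1.
In check: yes, from the black rook on h2.
King squares — g1: attacked by Qg3; g2: attacked by Re2; h2: attacked by Re2.
Legal moves for White: none.
In check with no legal moves → checkmate.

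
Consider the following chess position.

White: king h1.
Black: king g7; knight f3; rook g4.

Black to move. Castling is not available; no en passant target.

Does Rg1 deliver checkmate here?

yes

After Rg1: white king on h1; in check: yes, from the black rook on g1.
King squares — g1: attacked by Nf3; g2: attacked by Rg1; h2: attacked by Nf3.
White has no legal moves → checkmate.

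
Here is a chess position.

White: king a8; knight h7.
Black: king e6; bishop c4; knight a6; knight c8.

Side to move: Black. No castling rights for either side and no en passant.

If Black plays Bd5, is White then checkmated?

yes

After Bd5: white king on a8; in check: yes, from the black bishop on d5.
King squares — a7: attacked by Nc8; b7: attacked by Bd5; b8: attacked by Na6.
White has no legal moves → checkmate.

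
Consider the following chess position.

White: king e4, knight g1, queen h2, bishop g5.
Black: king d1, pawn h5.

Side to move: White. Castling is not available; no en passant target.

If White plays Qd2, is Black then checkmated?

yes

After Qd2: black king on d1; in check: yes, from the white queen on d2.
King squares — c1: attacked by Qd2; e1: attacked by Qd2; c2: attacked by Qd2; d2: attacked by Bg5; e2: attacked by Ng1.
Black has no legal moves → checkmate.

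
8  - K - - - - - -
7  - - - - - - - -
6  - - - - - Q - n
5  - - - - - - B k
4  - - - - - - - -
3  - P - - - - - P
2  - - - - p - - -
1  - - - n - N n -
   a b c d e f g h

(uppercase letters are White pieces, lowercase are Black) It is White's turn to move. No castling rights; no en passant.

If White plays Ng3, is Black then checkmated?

After Ng3: black king on h5; in check: yes, from the white knight on g3.
King squares — g4: attacked by Ph3; h4: attacked by Bg5; g5: attacked by Qf6; g6: attacked by Qf6; h6: own knight.
Black has no legal moves → checkmate.

yes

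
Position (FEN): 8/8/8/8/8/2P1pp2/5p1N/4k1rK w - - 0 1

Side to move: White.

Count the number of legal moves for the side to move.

0

White to move; king on h1.
In check: yes, from the black rook on g1.
Legal moves: none.
Count: 0.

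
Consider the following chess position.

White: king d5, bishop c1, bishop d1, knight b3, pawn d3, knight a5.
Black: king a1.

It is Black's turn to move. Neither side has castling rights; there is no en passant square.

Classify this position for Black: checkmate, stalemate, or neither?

neither

Black to move; black king on a1.
In check: yes, from the white knight on b3.
King squares — b1: available; a2: available; b2: attacked by Bc1.
Legal moves for Black: Ka2, Kb1.
Black is in check but has 2 legal moves → neither.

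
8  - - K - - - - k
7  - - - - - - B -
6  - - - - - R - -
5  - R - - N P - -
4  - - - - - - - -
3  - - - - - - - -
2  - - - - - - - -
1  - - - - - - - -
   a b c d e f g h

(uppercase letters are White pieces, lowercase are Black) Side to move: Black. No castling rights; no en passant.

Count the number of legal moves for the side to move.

3

Black to move; king on h8.
In check: yes, from the white bishop on g7.
Legal moves: Kg8, Kh7, Kxg7.
Count: 3.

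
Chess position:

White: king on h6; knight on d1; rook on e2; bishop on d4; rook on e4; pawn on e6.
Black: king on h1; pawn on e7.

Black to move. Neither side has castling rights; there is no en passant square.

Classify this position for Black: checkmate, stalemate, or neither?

stalemate

Black to move; black king on h1.
In check: no.
King squares — g1: attacked by Bd4; g2: attacked by Re2; h2: attacked by Re2.
Legal moves for Black: none.
Not in check and no legal moves → stalemate.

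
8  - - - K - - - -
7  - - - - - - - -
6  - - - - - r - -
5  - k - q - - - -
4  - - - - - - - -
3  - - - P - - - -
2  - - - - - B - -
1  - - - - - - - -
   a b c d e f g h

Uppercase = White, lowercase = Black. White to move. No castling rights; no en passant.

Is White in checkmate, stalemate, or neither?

neither

White to move; white king on d8.
In check: yes, from the black queen on d5.
King squares — c7: available; d7: attacked by Qd5; e7: available; c8: available; e8: available.
Legal moves for White: Ke8, Kc8, Ke7, Kc7.
White is in check but has 4 legal moves → neither.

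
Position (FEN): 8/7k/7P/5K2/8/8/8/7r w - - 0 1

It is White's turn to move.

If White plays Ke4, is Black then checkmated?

no

After Ke4: black king on h7; in check: no.
Black is not in check, so this cannot be checkmate.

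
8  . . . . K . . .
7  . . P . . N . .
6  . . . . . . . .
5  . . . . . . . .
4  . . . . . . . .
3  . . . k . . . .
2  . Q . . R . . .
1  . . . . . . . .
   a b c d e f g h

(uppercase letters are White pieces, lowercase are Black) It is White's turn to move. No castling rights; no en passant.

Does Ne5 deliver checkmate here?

After Ne5: black king on d3; in check: yes, from the white knight on e5.
King squares — c2: attacked by Qb2; d2: attacked by Qb2; e2: attacked by Qb2; c3: attacked by Qb2; e3: attacked by Re2; c4: attacked by Ne5; d4: attacked by Qb2; e4: attacked by Re2.
Black has no legal moves → checkmate.

yes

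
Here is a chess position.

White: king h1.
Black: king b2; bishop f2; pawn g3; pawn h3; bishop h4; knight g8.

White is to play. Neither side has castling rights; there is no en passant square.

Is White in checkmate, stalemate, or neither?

White to move; white king on h1.
In check: no.
King squares — g1: attacked by Bf2; g2: attacked by Ph3; h2: attacked by Pg3.
Legal moves for White: none.
Not in check and no legal moves → stalemate.

stalemate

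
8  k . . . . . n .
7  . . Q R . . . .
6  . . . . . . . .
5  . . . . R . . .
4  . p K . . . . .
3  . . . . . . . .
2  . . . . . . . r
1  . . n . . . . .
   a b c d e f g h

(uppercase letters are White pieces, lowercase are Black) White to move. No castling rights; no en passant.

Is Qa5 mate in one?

no

After Qa5: black king on a8; in check: yes, from the white queen on a5.
Black has 1 legal reply: Kb8.
In check but a legal move exists → not checkmate.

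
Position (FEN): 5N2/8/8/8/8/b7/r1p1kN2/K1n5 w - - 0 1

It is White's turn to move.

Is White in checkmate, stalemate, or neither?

checkmate

White to move; white king on a1.
In check: yes, from the black rook on a2.
King squares — b1: attacked by Pc2; a2: attacked by Nc1; b2: attacked by Ra2.
Legal moves for White: none.
In check with no legal moves → checkmate.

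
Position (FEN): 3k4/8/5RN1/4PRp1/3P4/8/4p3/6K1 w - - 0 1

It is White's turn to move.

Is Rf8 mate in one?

no

After Rf8: black king on d8; in check: yes, from the white rook on f8.
Black has 2 legal replies: Kd7, Kc7.
In check but a legal move exists → not checkmate.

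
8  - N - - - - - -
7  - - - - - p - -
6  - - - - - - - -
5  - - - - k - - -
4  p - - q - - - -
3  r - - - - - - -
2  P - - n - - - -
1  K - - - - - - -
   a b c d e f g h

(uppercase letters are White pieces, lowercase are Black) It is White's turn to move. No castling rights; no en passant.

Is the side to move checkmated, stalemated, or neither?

checkmate

White to move; white king on a1.
In check: yes, from the black queen on d4.
King squares — b1: attacked by Nd2; a2: own pawn; b2: attacked by Qd4.
Legal moves for White: none.
In check with no legal moves → checkmate.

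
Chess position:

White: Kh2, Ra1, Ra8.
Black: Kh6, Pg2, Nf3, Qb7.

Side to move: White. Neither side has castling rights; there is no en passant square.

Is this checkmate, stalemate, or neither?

White to move; white king on h2.
In check: yes, from the black knight on f3.
King squares — g1: attacked by Nf3; h1: attacked by Pg2; g2: available; g3: available; h3: available.
Legal moves for White: Kh3, Kg3, Kxg2.
White is in check but has 3 legal moves → neither.

neither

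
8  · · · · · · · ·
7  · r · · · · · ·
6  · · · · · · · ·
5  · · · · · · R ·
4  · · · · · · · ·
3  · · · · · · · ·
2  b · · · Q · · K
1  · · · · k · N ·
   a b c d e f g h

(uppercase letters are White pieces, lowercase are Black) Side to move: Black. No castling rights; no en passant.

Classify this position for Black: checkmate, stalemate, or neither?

Black to move; black king on e1.
In check: yes, from the white queen on e2.
King squares — d1: attacked by Qe2; f1: attacked by Qe2; d2: attacked by Qe2; e2: attacked by Ng1; f2: attacked by Qe2.
Legal moves for Black: none.
In check with no legal moves → checkmate.

checkmate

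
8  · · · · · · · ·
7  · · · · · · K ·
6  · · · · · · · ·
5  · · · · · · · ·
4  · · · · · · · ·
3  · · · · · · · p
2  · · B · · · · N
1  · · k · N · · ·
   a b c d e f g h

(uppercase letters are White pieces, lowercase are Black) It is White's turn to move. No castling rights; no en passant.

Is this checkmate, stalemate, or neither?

White to move; white king on g7.
In check: no.
Legal moves for White include: Kh8, Kg8, Kf8, Kh7, Kf7, Kh6, Kg6, Kf6, Ng4, Nhf3, Nf1, Bh7, Bg6, Bf5, Be4, Ba4, Bd3, Bb3, ... (list truncated; more exist).
White has legal moves and is not in check → neither.

neither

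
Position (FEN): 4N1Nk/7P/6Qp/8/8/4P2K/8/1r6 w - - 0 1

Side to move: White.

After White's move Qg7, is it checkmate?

yes

After Qg7: black king on h8; in check: yes, from the white queen on g7.
King squares — g7: attacked by Ne8; h7: attacked by Qg7; g8: attacked by Qg7.
Black has no legal moves → checkmate.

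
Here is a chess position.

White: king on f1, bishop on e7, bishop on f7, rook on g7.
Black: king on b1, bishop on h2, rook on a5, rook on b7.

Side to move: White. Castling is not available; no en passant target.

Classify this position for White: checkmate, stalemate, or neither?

White to move; white king on f1.
In check: no.
Legal moves for White include: Rg8, Rh7, Rg6, Rg5, Rg4, Rg3, Rg2, Rg1, Bg8, Be8, Bg6+, Be6, Bh5, Bd5, Bc4, Bb3, Ba2+, Bf8, ... (list truncated; more exist).
White has legal moves and is not in check → neither.

neither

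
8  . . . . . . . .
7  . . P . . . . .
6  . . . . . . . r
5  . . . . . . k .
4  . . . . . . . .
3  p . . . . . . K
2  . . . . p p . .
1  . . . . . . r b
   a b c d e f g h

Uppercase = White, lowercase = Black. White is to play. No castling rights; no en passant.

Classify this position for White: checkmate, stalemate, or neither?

White to move; white king on h3.
In check: yes, from the black rook on h6.
King squares — g2: attacked by Rg1; h2: attacked by Rh6; g3: attacked by Rg1; g4: attacked by Rg1; h4: attacked by Kg5.
Legal moves for White: none.
In check with no legal moves → checkmate.

checkmate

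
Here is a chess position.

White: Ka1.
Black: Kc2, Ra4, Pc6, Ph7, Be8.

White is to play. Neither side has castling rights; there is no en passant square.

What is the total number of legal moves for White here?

0

White to move; king on a1.
In check: yes, from the black rook on a4.
Legal moves: none.
Count: 0.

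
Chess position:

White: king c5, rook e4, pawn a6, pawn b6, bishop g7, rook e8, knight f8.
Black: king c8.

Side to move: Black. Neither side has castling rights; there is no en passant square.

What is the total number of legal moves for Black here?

0

Black to move; king on c8.
In check: yes, from the white rook on e8.
Legal moves: none.
Count: 0.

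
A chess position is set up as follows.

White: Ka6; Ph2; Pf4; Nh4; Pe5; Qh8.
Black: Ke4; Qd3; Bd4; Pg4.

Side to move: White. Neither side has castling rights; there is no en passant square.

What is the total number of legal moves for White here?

2

White to move; king on a6.
In check: yes, from the black queen on d3.
Legal moves: Kb7, Ka5.
Count: 2.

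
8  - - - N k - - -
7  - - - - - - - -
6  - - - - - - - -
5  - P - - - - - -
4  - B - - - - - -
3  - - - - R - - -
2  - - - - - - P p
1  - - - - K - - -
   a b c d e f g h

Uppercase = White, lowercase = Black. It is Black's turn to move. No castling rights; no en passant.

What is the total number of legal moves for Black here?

Black to move; king on e8.
In check: yes, from the white rook on e3.
Legal moves: Kxd8, Kd7.
Count: 2.

2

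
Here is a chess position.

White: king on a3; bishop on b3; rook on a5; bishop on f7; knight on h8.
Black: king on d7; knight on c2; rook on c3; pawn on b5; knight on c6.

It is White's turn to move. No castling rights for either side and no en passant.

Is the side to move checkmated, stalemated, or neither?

neither

White to move; white king on a3.
In check: yes, from the black knight on c2.
Legal moves for White: Kb2, Ka2.
White is in check but has 2 legal moves → neither.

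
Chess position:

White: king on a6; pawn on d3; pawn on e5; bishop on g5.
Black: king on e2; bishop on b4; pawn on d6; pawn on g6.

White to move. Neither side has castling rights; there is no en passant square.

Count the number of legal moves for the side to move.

White to move; king on a6.
In check: no.
Legal moves: Kb7, Ka7, Kb6, Kb5, Bd8, Be7, Bh6, Bf6, Bh4, Bf4, Be3, Bd2, Bc1, exd6, e6, d4.
Count: 16.

16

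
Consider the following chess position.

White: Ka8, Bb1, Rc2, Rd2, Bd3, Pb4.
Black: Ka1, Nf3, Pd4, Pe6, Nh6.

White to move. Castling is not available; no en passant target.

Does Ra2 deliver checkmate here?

yes

After Ra2: black king on a1; in check: yes, from the white rook on a2.
King squares — b1: attacked by Bd3; a2: attacked by Bb1; b2: attacked by Ra2.
Black has no legal moves → checkmate.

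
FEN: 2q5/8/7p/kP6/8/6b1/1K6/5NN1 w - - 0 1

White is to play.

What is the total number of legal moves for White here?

13

White to move; king on b2.
In check: no.
Legal moves: Kb3, Ka3, Ka2, Kb1, Ka1, Nh3, Nf3, Ne2, Nxg3, Ne3, Nh2, Nd2, b6.
Count: 13.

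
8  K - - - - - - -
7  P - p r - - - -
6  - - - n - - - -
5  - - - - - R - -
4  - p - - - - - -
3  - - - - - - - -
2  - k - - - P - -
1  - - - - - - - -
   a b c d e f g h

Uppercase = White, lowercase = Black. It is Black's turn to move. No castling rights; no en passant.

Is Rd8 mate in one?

yes

After Rd8: white king on a8; in check: yes, from the black rook on d8.
King squares — a7: own pawn; b7: attacked by Nd6; b8: attacked by Rd8.
White has no legal moves → checkmate.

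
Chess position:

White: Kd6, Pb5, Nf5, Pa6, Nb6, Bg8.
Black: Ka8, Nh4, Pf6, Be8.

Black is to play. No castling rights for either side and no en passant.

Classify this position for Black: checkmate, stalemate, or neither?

Black to move; black king on a8.
In check: yes, from the white knight on b6.
King squares — a7: available; b7: attacked by Pa6; b8: available.
Legal moves for Black: Kb8, Ka7.
Black is in check but has 2 legal moves → neither.

neither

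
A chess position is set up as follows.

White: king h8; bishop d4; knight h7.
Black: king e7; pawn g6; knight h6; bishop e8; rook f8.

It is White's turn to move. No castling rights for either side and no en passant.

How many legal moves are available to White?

2

White to move; king on h8.
In check: yes, from the black rook on f8.
Legal moves: Kg7, Nxf8.
Count: 2.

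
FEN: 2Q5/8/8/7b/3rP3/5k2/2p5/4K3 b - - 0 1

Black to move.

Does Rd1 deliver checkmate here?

yes

After Rd1: white king on e1; in check: yes, from the black rook on d1.
King squares — d1: attacked by Pc2; f1: attacked by Rd1; d2: attacked by Rd1; e2: attacked by Kf3; f2: attacked by Kf3.
White has no legal moves → checkmate.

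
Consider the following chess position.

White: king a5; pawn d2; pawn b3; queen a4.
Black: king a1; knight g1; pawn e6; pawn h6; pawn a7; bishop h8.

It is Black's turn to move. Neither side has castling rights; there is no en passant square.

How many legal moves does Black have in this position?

2

Black to move; king on a1.
In check: yes, from the white queen on a4.
Legal moves: Kb2, Kb1.
Count: 2.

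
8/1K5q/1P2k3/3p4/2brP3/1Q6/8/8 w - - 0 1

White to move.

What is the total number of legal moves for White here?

4

White to move; king on b7.
In check: yes, from the black queen on h7.
Legal moves: Kc8, Kb8, Ka8, Kc6.
Count: 4.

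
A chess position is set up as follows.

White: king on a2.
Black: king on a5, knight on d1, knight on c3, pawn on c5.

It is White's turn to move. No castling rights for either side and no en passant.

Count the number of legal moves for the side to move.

3

White to move; king on a2.
In check: yes, from the black knight on c3.
Legal moves: Kb3, Ka3, Ka1.
Count: 3.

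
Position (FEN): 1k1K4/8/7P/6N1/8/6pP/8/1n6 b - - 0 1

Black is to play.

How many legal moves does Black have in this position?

Black to move; king on b8.
In check: no.
Legal moves: Ka8, Kb7, Ka7, Nc3, Na3, Nd2, g2.
Count: 7.

7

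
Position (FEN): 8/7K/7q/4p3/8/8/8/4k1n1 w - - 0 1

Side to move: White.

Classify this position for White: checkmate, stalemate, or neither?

neither

White to move; white king on h7.
In check: yes, from the black queen on h6.
Legal moves for White: Kg8, Kxh6.
White is in check but has 2 legal moves → neither.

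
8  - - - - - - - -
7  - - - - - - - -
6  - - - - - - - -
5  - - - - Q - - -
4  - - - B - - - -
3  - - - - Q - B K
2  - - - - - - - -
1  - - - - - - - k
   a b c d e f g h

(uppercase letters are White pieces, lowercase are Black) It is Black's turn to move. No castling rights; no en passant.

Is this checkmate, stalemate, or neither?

stalemate

Black to move; black king on h1.
In check: no.
King squares — g1: attacked by Qe3; g2: attacked by Kh3; h2: attacked by Bg3.
Legal moves for Black: none.
Not in check and no legal moves → stalemate.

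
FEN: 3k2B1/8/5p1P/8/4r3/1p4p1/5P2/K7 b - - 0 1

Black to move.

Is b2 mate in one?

no

After b2: white king on a1; in check: yes, from the black pawn on b2.
White has 3 legal replies: Kxb2, Ka2, Kb1.
In check but a legal move exists → not checkmate.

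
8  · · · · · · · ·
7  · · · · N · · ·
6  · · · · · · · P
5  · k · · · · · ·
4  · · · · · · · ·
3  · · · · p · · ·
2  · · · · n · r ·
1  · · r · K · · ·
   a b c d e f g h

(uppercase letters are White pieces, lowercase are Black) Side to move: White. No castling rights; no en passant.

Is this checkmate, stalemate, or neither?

White to move; white king on e1.
In check: yes, from the black rook on c1.
King squares — d1: attacked by Rc1; f1: attacked by Rc1; d2: attacked by Pe3; e2: attacked by Rg2; f2: attacked by Rg2.
Legal moves for White: none.
In check with no legal moves → checkmate.

checkmate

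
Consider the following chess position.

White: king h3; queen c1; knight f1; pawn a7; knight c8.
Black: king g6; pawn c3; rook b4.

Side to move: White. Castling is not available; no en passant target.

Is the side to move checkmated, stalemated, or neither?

White to move; white king on h3.
In check: no.
Legal moves for White include: Ne7+, Nd6, Nb6, Kg3, Kh2, Kg2, Ng3, Ne3, Nh2, Nd2, Qh6+, Qg5+, Qf4, Qe3, Qxc3, Qa3, Qd2, Qc2+, ... (list truncated; more exist).
White has legal moves and is not in check → neither.

neither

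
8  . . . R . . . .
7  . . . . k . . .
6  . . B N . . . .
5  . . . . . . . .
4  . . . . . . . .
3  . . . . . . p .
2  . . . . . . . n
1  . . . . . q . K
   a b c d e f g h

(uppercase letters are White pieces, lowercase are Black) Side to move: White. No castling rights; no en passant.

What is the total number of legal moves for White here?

0

White to move; king on h1.
In check: yes, from the black queen on f1.
Legal moves: none.
Count: 0.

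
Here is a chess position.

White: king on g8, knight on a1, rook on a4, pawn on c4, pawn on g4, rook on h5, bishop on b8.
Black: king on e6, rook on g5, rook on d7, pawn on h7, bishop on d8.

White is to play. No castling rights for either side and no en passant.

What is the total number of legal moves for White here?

3

White to move; king on g8.
In check: yes, from the black rook on g5.
Legal moves: Kh8, Kf8, Rxg5.
Count: 3.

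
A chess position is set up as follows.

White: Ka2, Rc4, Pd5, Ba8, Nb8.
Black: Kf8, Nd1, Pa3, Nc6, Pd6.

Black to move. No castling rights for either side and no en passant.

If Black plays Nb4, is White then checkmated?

After Nb4: white king on a2; in check: yes, from the black knight on b4.
White has 5 legal replies: Kb3, Kxa3, Kb1, Ka1, Rxb4.
In check but a legal move exists → not checkmate.

no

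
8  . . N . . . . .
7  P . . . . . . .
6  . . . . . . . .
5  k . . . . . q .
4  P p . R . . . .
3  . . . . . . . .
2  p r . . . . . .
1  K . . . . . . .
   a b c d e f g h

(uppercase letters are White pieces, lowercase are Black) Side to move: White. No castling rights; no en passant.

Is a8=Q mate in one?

After a8=Q: black king on a5; in check: yes, from the white queen on a8.
King squares — a4: attacked by Qa8; b4: own pawn; b5: attacked by Pa4; a6: attacked by Qa8; b6: attacked by Nc8.
Black has no legal moves → checkmate.

yes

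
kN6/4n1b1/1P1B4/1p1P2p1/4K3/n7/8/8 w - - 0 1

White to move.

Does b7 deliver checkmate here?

After b7: black king on a8; in check: yes, from the white pawn on b7.
Black has 2 legal replies: Kxb7, Ka7.
In check but a legal move exists → not checkmate.

no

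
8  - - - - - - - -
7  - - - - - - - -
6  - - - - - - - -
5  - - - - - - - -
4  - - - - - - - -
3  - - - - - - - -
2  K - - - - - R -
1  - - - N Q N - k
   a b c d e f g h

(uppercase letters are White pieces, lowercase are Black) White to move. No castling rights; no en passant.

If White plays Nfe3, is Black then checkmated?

After Nfe3: black king on h1; in check: yes, from the white queen on e1.
King squares — g1: attacked by Qe1; g2: attacked by Ne3; h2: attacked by Rg2.
Black has no legal moves → checkmate.

yes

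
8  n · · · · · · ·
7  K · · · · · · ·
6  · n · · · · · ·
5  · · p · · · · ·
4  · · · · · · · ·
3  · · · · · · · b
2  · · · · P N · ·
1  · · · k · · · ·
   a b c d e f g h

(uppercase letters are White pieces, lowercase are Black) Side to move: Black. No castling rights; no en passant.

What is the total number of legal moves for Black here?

5

Black to move; king on d1.
In check: yes, from the white knight on f2.
Legal moves: Kxe2, Kd2, Kc2, Ke1, Kc1.
Count: 5.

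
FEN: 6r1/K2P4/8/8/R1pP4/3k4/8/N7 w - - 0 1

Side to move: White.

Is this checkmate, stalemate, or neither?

neither

White to move; white king on a7.
In check: no.
Legal moves for White: Kb7, Kb6, Ka6, Ra6, Ra5, Rxc4, Rb4, Ra3+, Ra2, Nb3, Nc2, d8=Q, d8=R, d8=B, d8=N, d5.
White has 16 legal moves and is not in check → neither.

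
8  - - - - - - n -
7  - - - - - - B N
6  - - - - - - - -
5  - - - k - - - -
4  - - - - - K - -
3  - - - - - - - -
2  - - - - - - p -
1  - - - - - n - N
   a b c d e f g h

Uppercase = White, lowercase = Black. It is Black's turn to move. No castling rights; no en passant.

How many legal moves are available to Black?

20

Black to move; king on d5.
In check: no.
Legal moves: Ne7, Nh6, Nf6, Ke6, Kd6, Kc6, Kc5, Kc4, Ng3, Ne3, Nh2, Nd2, gxh1=Q, gxh1=R, gxh1=B, gxh1=N, g1=Q, g1=R, g1=B, g1=N.
Count: 20.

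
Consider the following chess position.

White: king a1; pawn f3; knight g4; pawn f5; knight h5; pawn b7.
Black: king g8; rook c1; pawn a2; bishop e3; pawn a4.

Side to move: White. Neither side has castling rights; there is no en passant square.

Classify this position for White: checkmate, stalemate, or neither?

neither

White to move; white king on a1.
In check: yes, from the black rook on c1.
Legal moves for White: Kb2, Kxa2.
White is in check but has 2 legal moves → neither.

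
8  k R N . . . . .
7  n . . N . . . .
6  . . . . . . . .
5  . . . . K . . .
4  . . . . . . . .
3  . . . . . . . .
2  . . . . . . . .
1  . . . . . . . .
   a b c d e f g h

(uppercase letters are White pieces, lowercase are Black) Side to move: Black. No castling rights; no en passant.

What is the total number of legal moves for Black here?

Black to move; king on a8.
In check: yes, from the white rook on b8.
Legal moves: none.
Count: 0.

0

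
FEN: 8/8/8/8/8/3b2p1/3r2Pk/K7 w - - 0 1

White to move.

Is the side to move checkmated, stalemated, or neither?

White to move; white king on a1.
In check: no.
King squares — b1: attacked by Bd3; a2: attacked by Rd2; b2: attacked by Rd2.
Legal moves for White: none.
Not in check and no legal moves → stalemate.

stalemate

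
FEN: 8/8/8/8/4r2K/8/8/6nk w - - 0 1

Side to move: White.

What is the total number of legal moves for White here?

3

White to move; king on h4.
In check: yes, from the black rook on e4.
Legal moves: Kh5, Kg5, Kg3.
Count: 3.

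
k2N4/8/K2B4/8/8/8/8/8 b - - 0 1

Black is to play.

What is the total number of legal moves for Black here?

0

Black to move; king on a8.
In check: no.
Legal moves: none.
Count: 0.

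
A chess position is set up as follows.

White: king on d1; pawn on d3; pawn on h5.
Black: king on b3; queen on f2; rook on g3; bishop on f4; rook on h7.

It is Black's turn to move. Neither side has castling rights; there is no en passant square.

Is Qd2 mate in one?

yes

After Qd2: white king on d1; in check: yes, from the black queen on d2.
King squares — c1: attacked by Qd2; e1: attacked by Qd2; c2: attacked by Qd2; d2: attacked by Bf4; e2: attacked by Qd2.
White has no legal moves → checkmate.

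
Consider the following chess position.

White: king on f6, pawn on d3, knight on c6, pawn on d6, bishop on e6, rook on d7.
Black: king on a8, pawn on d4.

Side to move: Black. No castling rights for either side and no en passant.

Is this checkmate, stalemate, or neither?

Black to move; black king on a8.
In check: no.
King squares — a7: attacked by Nc6; b7: attacked by Rd7; b8: attacked by Nc6.
Legal moves for Black: none.
Not in check and no legal moves → stalemate.

stalemate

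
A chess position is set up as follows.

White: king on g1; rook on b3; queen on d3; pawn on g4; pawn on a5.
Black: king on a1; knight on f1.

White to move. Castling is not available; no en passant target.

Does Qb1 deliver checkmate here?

After Qb1: black king on a1; in check: yes, from the white queen on b1.
King squares — b1: attacked by Rb3; a2: attacked by Qb1; b2: attacked by Qb1.
Black has no legal moves → checkmate.

yes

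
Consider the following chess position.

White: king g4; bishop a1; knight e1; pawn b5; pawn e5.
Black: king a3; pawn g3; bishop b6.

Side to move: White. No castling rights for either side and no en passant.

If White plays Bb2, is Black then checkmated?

After Bb2: black king on a3; in check: yes, from the white bishop on b2.
Black has 5 legal replies: Kb4, Ka4, Kb3, Kxb2, Ka2.
In check but a legal move exists → not checkmate.

no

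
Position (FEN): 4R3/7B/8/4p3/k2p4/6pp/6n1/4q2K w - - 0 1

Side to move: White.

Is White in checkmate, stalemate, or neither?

checkmate

White to move; white king on h1.
In check: yes, from the black queen on e1.
King squares — g1: attacked by Qe1; g2: attacked by Ph3; h2: attacked by Pg3.
Legal moves for White: none.
In check with no legal moves → checkmate.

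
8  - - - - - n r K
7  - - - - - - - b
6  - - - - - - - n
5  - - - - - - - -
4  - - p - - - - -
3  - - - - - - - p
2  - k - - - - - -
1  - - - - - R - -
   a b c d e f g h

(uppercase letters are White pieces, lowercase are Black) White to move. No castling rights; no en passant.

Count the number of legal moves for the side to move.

White to move; king on h8.
In check: yes, from the black rook on g8.
Legal moves: none.
Count: 0.

0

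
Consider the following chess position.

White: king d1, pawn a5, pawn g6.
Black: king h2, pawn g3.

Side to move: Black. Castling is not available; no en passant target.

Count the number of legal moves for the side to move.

5

Black to move; king on h2.
In check: no.
Legal moves: Kh3, Kg2, Kh1, Kg1, g2.
Count: 5.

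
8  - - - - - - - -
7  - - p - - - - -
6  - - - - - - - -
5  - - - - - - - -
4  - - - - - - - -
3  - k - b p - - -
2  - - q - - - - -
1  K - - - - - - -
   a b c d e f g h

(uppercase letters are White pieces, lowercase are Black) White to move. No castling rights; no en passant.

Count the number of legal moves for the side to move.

0

White to move; king on a1.
In check: no.
Legal moves: none.
Count: 0.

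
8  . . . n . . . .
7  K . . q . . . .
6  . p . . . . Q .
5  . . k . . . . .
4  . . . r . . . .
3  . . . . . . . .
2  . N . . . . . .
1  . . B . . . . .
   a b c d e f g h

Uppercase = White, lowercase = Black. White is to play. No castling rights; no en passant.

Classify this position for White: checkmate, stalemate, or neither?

White to move; white king on a7.
In check: yes, from the black queen on d7.
King squares — a6: available; b6: attacked by Kc5; b7: attacked by Qd7; a8: available; b8: available.
Legal moves for White: Kb8, Ka8, Ka6.
White is in check but has 3 legal moves → neither.

neither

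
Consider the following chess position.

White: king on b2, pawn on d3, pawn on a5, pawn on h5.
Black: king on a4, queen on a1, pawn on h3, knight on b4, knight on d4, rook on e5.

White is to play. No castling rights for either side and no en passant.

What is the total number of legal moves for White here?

White to move; king on b2.
In check: yes, from the black queen on a1.
Legal moves: Kxa1.
Count: 1.

1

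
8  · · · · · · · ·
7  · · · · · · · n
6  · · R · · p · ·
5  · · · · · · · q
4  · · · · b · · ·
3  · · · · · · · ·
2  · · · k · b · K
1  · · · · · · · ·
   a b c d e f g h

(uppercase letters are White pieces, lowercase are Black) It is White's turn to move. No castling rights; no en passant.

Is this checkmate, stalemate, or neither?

White to move; white king on h2.
In check: yes, from the black queen on h5.
King squares — g1: attacked by Bf2; h1: attacked by Be4; g2: attacked by Be4; g3: attacked by Bf2; h3: attacked by Qh5.
Legal moves for White: none.
In check with no legal moves → checkmate.

checkmate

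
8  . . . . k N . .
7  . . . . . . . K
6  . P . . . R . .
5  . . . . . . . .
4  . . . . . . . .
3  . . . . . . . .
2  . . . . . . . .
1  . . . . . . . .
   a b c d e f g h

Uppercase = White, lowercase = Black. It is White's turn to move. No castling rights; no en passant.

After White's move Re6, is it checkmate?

no

After Re6: black king on e8; in check: yes, from the white rook on e6.
Black has 3 legal replies: Kxf8, Kd8, Kf7.
In check but a legal move exists → not checkmate.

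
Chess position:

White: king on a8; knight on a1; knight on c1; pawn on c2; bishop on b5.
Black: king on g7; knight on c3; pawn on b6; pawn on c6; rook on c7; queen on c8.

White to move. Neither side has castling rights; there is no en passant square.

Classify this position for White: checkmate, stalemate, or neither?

White to move; white king on a8.
In check: yes, from the black queen on c8.
King squares — a7: attacked by Rc7; b7: attacked by Rc7; b8: attacked by Qc8.
Legal moves for White: none.
In check with no legal moves → checkmate.

checkmate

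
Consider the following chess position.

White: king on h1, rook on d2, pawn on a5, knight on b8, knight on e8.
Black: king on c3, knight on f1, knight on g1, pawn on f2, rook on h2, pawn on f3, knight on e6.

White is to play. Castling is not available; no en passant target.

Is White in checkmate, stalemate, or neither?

checkmate

White to move; white king on h1.
In check: yes, from the black rook on h2.
King squares — g1: attacked by Pf2; g2: attacked by Rh2; h2: attacked by Nf1.
Legal moves for White: none.
In check with no legal moves → checkmate.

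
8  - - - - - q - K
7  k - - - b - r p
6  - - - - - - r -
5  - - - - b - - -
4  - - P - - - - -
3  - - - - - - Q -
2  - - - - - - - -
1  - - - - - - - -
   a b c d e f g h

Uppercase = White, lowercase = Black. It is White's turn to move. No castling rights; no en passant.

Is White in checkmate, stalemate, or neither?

checkmate

White to move; white king on h8.
In check: yes, from the black queen on f8.
King squares — g7: attacked by Be5; h7: attacked by Rg7; g8: attacked by Rg7.
Legal moves for White: none.
In check with no legal moves → checkmate.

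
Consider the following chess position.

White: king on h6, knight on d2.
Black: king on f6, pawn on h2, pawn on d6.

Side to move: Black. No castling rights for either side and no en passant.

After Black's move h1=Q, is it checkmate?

After h1=Q: white king on h6; in check: yes, from the black queen on h1.
King squares — g5: attacked by Kf6; h5: attacked by Qh1; g6: attacked by Kf6; g7: attacked by Kf6; h7: attacked by Qh1.
White has no legal moves → checkmate.

yes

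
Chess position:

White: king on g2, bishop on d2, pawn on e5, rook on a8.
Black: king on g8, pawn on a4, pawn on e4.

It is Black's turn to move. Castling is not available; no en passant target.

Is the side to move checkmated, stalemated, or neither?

neither

Black to move; black king on g8.
In check: yes, from the white rook on a8.
Legal moves for Black: Kh7, Kg7, Kf7.
Black is in check but has 3 legal moves → neither.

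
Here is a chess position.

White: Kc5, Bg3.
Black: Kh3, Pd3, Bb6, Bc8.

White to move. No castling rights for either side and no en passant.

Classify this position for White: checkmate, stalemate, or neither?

White to move; white king on c5.
In check: yes, from the black bishop on b6.
King squares — b4: available; c4: available; d4: attacked by Bb6; b5: available; d5: available; b6: available; c6: available; d6: available.
Legal moves for White: Kd6, Kc6, Kxb6, Kd5, Kb5, Kc4, Kb4.
White is in check but has 7 legal moves → neither.

neither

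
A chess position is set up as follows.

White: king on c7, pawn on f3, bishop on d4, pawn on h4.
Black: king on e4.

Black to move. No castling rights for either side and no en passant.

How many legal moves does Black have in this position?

Black to move; king on e4.
In check: yes, from the white pawn on f3.
Legal moves: Kf5, Kd5, Kf4, Kxd4, Kxf3, Kd3.
Count: 6.

6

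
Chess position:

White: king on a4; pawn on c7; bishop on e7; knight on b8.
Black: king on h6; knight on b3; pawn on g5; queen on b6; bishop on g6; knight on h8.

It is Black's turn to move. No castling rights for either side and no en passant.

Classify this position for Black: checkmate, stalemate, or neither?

Black to move; black king on h6.
In check: no.
Legal moves for Black include: Nf7, Kh7, Kg7, Kh5, Be8+, Bh7, Bf7, Bh5, Bf5, Be4, Bd3, Bc2, Bb1, Qxb8, Qxc7, Qb7, Qa7+, Qf6, ... (list truncated; more exist).
Black has legal moves and is not in check → neither.

neither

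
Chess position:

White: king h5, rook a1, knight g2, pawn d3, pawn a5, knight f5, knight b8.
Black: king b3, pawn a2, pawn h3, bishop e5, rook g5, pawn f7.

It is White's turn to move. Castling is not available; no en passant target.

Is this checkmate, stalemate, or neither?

White to move; white king on h5.
In check: yes, from the black rook on g5.
Legal moves for White: Kh6, Kxg5, Kh4.
White is in check but has 3 legal moves → neither.

neither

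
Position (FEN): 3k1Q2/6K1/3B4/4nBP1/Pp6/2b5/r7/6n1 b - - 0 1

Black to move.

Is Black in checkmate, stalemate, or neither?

checkmate

Black to move; black king on d8.
In check: yes, from the white queen on f8.
King squares — c7: attacked by Bd6; d7: attacked by Bf5; e7: attacked by Bd6; c8: attacked by Bf5; e8: attacked by Qf8.
Legal moves for Black: none.
In check with no legal moves → checkmate.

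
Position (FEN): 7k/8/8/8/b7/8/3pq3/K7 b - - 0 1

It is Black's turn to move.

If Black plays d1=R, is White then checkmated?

After d1=R: white king on a1; in check: yes, from the black rook on d1.
King squares — b1: attacked by Rd1; a2: attacked by Qe2; b2: attacked by Qe2.
White has no legal moves → checkmate.

yes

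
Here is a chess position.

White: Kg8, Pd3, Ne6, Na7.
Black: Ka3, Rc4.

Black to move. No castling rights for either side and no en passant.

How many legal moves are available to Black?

19

Black to move; king on a3.
In check: no.
Legal moves: Rc8+, Rc7, Rc6, Rc5, Rh4, Rg4+, Rf4, Re4, Rd4, Rb4, Ra4, Rc3, Rc2, Rc1, Kb4, Ka4, Kb3, Kb2, Ka2.
Count: 19.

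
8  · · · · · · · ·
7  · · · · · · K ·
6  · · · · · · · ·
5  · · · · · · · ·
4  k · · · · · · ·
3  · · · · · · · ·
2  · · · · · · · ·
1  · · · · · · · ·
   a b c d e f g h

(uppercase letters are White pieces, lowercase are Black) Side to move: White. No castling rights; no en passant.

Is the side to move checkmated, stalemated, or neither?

White to move; white king on g7.
In check: no.
Legal moves for White: Kh8, Kg8, Kf8, Kh7, Kf7, Kh6, Kg6, Kf6.
White has 8 legal moves and is not in check → neither.

neither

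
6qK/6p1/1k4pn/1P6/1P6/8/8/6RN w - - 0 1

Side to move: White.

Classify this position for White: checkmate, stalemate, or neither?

checkmate

White to move; white king on h8.
In check: yes, from the black queen on g8.
King squares — g7: attacked by Qg8; h7: attacked by Qg8; g8: attacked by Nh6.
Legal moves for White: none.
In check with no legal moves → checkmate.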